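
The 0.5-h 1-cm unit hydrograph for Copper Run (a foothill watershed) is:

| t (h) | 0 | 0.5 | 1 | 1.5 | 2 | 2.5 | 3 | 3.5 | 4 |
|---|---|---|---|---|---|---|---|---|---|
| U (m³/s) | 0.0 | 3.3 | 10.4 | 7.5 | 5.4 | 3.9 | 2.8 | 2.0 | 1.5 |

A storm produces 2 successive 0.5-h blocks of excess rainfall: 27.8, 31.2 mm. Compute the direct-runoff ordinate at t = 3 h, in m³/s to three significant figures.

By discrete convolution, Q_j = Σ (P_i / 10 mm) · U_{j−i}.
At t = 3 h (j=6): Q = (27.8/10)·2.8 + (31.2/10)·3.9 = 20.0 m³/s.

Q ≈ 20.0 m³/s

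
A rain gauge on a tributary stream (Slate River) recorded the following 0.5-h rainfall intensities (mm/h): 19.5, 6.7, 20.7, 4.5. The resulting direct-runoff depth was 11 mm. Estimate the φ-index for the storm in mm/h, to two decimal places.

Only the 2 blocks with intensity above φ contribute runoff: 19.5, 20.7 mm/h.
Σ(I−φ)·Δt = d  ⇒  (19.5+20.7 − 2φ)·0.5 = 11
φ = (40.20 − 11/0.5) / 2 = 9.10 mm/h.

φ ≈ 9.10 mm/h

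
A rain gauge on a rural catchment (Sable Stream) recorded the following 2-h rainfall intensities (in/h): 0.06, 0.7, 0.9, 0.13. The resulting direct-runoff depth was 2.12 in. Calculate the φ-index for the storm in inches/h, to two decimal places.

φ ≈ 0.27 in/h

Only the 2 blocks with intensity above φ contribute runoff: 0.7, 0.9 in/h.
Σ(I−φ)·Δt = d  ⇒  (0.7+0.9 − 2φ)·2 = 2.12
φ = (1.600 − 2.12/2) / 2 = 0.27 in/h.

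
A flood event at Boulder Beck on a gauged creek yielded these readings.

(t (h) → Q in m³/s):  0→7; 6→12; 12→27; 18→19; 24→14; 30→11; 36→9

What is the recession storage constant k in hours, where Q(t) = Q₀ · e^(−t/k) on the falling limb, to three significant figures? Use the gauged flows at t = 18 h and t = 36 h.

k ≈ 24.1 h

On the falling limb, Q drops from 19 to 9 m³/s between t = 18 h and t = 36 h (Δt = 18 h).
k = −Δt / ln(Q₂/Q₁) = −18 / ln(9/19) = 24.1 h.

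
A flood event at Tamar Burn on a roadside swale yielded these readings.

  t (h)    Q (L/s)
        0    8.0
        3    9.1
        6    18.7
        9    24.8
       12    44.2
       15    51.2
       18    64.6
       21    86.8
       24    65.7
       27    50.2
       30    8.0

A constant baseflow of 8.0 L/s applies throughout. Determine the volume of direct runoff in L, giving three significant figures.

V ≈ 3.71 × 10^6 L

Direct-runoff ordinates (Q − Q_b): 0.0, 1.1, 10.7, 16.8, 36.2, 43.2, 56.6, 78.8, 57.7, 42.2, 0.0 L/s.
ΣQ_DR = 343.3 L/s.
With Δt = 3 h = 10800 s, V = ΣQ_DR · Δt = 343.3 × 10800 = 3.71 × 10^6 L.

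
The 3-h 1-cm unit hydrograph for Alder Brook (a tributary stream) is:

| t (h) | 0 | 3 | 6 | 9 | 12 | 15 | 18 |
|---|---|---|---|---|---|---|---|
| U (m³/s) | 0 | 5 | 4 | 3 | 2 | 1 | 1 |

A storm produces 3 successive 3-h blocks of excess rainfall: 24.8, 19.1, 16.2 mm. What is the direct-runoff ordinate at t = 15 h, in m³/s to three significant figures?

Q ≈ 11.2 m³/s

By discrete convolution, Q_j = Σ (P_i / 10 mm) · U_{j−i}.
At t = 15 h (j=5): Q = (24.8/10)·1 + (19.1/10)·2 + (16.2/10)·3 = 11.2 m³/s.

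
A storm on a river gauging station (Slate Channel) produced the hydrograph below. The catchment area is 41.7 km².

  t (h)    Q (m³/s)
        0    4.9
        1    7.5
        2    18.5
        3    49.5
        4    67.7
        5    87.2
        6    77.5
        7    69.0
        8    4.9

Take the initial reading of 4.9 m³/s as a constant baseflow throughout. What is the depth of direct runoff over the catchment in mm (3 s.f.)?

d ≈ 29.6 mm

Direct runoff: 0.0, 2.6, 13.6, 44.6, 62.8, 82.3, 72.6, 64.1, 0.0 m³/s; ΣQ_DR = 342.6 m³/s.
V = ΣQ_DR · Δt = 342.6 × 3600 s = 1.233 × 10^6 m³.
Over A = 41.7 km², depth = V / A = 29.6 mm.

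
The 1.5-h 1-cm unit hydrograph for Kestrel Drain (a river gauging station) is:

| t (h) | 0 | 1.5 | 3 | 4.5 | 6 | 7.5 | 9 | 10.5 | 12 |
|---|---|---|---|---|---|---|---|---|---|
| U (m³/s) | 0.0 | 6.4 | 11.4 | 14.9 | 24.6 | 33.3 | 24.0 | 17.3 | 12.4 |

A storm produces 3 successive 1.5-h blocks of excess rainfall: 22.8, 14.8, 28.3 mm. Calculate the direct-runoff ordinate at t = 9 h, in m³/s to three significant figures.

Q ≈ 174 m³/s

By discrete convolution, Q_j = Σ (P_i / 10 mm) · U_{j−i}.
At t = 9 h (j=6): Q = (22.8/10)·24.0 + (14.8/10)·33.3 + (28.3/10)·24.6 = 174 m³/s.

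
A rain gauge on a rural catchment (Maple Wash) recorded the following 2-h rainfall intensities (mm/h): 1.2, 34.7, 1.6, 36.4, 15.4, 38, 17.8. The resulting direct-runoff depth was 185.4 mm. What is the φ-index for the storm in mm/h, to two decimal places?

φ ≈ 9.92 mm/h

Only the 5 blocks with intensity above φ contribute runoff: 34.7, 36.4, 15.4, 38, 17.8 mm/h.
Σ(I−φ)·Δt = d  ⇒  (34.7+36.4+15.4+38+17.8 − 5φ)·2 = 185.4
φ = (142.3 − 185.4/2) / 5 = 9.92 mm/h.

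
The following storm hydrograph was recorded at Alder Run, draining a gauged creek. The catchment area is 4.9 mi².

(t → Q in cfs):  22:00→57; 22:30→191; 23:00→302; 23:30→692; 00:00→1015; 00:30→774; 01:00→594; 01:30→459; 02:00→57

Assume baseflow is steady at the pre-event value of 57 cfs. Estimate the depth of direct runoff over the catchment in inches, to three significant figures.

Direct runoff: 0.0, 134.0, 245.0, 635.0, 958.0, 717.0, 537.0, 402.0, 0.0 cfs; ΣQ_DR = 3628 cfs.
V = ΣQ_DR · Δt = 3628 × 1800 s = 6.530 × 10^6 ft³.
Over A = 4.9 mi², depth = V / A = 0.574 in.

d ≈ 0.574 in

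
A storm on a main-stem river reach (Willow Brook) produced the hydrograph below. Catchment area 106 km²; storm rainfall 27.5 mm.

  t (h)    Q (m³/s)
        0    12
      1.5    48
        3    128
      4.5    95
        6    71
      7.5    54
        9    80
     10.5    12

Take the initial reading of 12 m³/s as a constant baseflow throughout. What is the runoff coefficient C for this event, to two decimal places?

C ≈ 0.75

ΣQ_DR = 404.0 m³/s; V = ΣQ_DR·Δt = 2.182 × 10^6 m³.
Runoff depth d = V / A = 20.58 mm.
C = d / P = 20.58 / 27.5 = 0.75.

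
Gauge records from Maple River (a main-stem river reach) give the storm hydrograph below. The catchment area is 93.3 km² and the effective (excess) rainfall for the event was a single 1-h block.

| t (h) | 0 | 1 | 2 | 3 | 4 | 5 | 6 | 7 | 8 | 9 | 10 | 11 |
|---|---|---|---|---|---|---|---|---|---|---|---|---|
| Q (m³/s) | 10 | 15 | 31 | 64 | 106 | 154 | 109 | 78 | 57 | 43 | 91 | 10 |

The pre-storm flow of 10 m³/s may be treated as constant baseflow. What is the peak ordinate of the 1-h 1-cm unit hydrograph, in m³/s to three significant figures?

Direct runoff: 0.0, 5.0, 21.0, 54.0, 96.0, 144.0, 99.0, 68.0, 47.0, 33.0, 81.0, 0.0 m³/s; ΣQ_DR = 648.0 m³/s, peak = 144.0 m³/s.
Runoff depth d = ΣQ_DR·Δt / A = 648.0 × 3600 / (93.3 km²) = 25.00 mm.
The 1-cm UH is the DRH scaled by (10 mm)/d, so U_p = 144.0 × 10/25.00 = 57.6 m³/s.

U_p ≈ 57.6 m³/s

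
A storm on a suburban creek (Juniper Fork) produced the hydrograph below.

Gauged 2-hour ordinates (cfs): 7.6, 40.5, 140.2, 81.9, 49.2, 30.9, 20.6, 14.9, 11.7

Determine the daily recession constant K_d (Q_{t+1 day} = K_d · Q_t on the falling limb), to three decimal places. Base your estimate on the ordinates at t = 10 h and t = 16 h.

Between t = 10 h and t = 16 h the flow falls from 30.9 to 11.7 cfs over 3×2 h = 6 h.
Per-interval ratio K = (11.7/30.9)^(1/3) = 0.7235; K_d = K^(24/2) = 0.021.

K_d ≈ 0.021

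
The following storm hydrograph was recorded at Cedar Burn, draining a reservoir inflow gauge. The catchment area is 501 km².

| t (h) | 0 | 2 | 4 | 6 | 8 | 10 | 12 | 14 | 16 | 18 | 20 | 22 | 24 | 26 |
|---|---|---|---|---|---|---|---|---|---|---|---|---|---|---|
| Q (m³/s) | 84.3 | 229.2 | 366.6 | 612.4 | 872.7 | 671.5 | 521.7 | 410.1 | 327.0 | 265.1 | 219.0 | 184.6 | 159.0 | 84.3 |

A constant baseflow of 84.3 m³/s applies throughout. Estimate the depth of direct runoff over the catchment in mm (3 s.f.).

Direct runoff: 0.0, 144.9, 282.3, 528.1, 788.4, 587.2, 437.4, 325.8, 242.7, 180.8, 134.7, 100.3, 74.7, 0.0 m³/s; ΣQ_DR = 3827 m³/s.
V = ΣQ_DR · Δt = 3827 × 7200 s = 2.756 × 10^7 m³.
Over A = 501 km², depth = V / A = 55.0 mm.

d ≈ 55.0 mm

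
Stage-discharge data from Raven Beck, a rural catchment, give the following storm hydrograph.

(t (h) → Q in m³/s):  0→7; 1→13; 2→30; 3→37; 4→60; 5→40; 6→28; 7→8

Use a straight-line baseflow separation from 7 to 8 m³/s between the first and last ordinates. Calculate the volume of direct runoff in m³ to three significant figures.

V ≈ 5.87 × 10^5 m³

Direct-runoff ordinates (Q − Q_b): 0.00, 5.86, 22.71, 29.57, 52.43, 32.29, 20.14, 0.00 m³/s.
ΣQ_DR = 163.0 m³/s.
With Δt = 1 h = 3600 s, V = ΣQ_DR · Δt = 163.0 × 3600 = 5.87 × 10^5 m³.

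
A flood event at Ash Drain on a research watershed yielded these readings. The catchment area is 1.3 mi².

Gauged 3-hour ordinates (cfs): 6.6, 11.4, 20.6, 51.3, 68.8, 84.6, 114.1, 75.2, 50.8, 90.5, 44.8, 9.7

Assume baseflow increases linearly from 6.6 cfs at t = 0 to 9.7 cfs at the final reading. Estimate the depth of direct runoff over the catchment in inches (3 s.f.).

Direct runoff: 0.00, 4.52, 13.44, 43.85, 61.07, 76.59, 105.81, 66.63, 41.95, 81.36, 35.38, 0.00 cfs; ΣQ_DR = 530.6 cfs.
V = ΣQ_DR · Δt = 530.6 × 10800 s = 5.730 × 10^6 ft³.
Over A = 1.3 mi², depth = V / A = 1.90 in.

d ≈ 1.90 in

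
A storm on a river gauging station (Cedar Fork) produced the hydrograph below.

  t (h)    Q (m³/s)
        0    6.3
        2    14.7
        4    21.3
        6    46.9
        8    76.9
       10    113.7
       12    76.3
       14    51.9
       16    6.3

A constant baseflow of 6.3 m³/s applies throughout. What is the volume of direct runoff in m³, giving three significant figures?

Direct-runoff ordinates (Q − Q_b): 0.0, 8.4, 15.0, 40.6, 70.6, 107.4, 70.0, 45.6, 0.0 m³/s.
ΣQ_DR = 357.6 m³/s.
With Δt = 2 h = 7200 s, V = ΣQ_DR · Δt = 357.6 × 7200 = 2.57 × 10^6 m³.

V ≈ 2.57 × 10^6 m³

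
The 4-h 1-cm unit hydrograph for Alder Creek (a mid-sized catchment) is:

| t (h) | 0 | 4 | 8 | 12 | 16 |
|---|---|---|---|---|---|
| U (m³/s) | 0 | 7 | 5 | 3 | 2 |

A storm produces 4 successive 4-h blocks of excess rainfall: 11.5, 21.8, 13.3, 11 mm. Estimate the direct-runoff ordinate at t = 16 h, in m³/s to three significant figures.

By discrete convolution, Q_j = Σ (P_i / 10 mm) · U_{j−i}.
At t = 16 h (j=4): Q = (11.5/10)·2 + (21.8/10)·3 + (13.3/10)·5 + (11/10)·7 = 23.2 m³/s.

Q ≈ 23.2 m³/s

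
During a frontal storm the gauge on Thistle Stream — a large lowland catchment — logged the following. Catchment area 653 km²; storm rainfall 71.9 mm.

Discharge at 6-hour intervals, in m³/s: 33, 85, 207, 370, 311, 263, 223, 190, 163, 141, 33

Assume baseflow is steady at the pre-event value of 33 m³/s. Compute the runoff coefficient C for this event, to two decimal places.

C ≈ 0.76

ΣQ_DR = 1656 m³/s; V = ΣQ_DR·Δt = 3.577 × 10^7 m³.
Runoff depth d = V / A = 54.78 mm.
C = d / P = 54.78 / 71.9 = 0.76.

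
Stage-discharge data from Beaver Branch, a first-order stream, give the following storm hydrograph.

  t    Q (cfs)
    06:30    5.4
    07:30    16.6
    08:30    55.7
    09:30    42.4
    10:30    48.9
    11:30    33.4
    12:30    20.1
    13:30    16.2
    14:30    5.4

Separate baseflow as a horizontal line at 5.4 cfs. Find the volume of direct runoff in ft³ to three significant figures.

V ≈ 7.04 × 10^5 ft³

Direct-runoff ordinates (Q − Q_b): 0.0, 11.2, 50.3, 37.0, 43.5, 28.0, 14.7, 10.8, 0.0 cfs.
ΣQ_DR = 195.5 cfs.
With Δt = 1 h = 3600 s, V = ΣQ_DR · Δt = 195.5 × 3600 = 7.04 × 10^5 ft³.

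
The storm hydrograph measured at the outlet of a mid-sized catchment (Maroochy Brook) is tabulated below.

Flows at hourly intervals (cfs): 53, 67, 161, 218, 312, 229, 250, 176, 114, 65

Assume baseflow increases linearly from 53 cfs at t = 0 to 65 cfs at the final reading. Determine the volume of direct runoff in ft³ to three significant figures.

V ≈ 3.80 × 10^6 ft³

Direct-runoff ordinates (Q − Q_b): 0.00, 12.67, 105.33, 161.00, 253.67, 169.33, 189.00, 113.67, 50.33, 0.00 cfs.
ΣQ_DR = 1055 cfs.
With Δt = 1 h = 3600 s, V = ΣQ_DR · Δt = 1055 × 3600 = 3.80 × 10^6 ft³.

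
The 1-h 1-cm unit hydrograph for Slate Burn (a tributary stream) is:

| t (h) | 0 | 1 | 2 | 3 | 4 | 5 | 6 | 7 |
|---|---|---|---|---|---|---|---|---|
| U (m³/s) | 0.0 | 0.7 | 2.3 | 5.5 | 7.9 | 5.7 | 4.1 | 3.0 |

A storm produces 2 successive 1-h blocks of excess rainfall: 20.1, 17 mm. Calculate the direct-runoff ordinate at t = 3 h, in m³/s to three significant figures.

Q ≈ 15.0 m³/s

By discrete convolution, Q_j = Σ (P_i / 10 mm) · U_{j−i}.
At t = 3 h (j=3): Q = (20.1/10)·5.5 + (17/10)·2.3 = 15.0 m³/s.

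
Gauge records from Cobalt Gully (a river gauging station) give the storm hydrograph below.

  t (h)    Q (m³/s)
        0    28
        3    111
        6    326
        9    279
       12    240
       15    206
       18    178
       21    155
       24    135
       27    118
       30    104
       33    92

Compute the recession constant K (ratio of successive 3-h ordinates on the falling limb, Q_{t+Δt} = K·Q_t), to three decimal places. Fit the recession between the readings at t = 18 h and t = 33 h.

Using the recession-limb readings at t = 18 h and t = 33 h: Q falls from 178 to 92 m³/s over 5 intervals.
K = (Q₂/Q₁)^(1/5) = (92/178)^(1/5) = 0.876.

K ≈ 0.876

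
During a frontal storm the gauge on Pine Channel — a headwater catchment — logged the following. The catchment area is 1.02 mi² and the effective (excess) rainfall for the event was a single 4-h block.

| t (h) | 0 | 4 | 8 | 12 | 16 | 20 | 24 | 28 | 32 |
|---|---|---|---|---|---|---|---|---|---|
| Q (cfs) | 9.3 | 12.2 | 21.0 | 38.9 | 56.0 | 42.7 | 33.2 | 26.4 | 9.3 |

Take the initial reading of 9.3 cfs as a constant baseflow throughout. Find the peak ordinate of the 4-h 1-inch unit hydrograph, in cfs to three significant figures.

U_p ≈ 46.5 cfs

Direct runoff: 0.0, 2.9, 11.7, 29.6, 46.7, 33.4, 23.9, 17.1, 0.0 cfs; ΣQ_DR = 165.3 cfs, peak = 46.7 cfs.
Runoff depth d = ΣQ_DR·Δt / A = 165.3 × 14400 / (1.02 mi²) = 1.004 in.
The 1-inch UH is the DRH scaled by (1 in)/d, so U_p = 46.7 × 1/1.004 = 46.5 cfs.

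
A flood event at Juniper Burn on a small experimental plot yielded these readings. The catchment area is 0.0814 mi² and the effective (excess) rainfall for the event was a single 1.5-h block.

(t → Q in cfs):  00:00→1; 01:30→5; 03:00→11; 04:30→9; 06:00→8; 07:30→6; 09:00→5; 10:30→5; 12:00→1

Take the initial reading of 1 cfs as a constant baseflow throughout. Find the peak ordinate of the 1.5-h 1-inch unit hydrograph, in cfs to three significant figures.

U_p ≈ 8.34 cfs

Direct runoff: 0.0, 4.0, 10.0, 8.0, 7.0, 5.0, 4.0, 4.0, 0.0 cfs; ΣQ_DR = 42.00 cfs, peak = 10.0 cfs.
Runoff depth d = ΣQ_DR·Δt / A = 42.00 × 5400 / (0.0814 mi²) = 1.199 in.
The 1-inch UH is the DRH scaled by (1 in)/d, so U_p = 10.0 × 1/1.199 = 8.34 cfs.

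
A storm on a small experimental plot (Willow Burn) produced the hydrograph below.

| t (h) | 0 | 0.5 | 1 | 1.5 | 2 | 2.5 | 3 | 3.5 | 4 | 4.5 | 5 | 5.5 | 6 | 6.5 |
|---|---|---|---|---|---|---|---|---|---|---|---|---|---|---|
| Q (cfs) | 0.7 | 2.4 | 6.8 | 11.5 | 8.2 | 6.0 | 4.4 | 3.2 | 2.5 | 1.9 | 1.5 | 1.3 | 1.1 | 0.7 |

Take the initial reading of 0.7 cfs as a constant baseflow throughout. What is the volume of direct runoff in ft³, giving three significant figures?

V ≈ 76300 ft³

Direct-runoff ordinates (Q − Q_b): 0.0, 1.7, 6.1, 10.8, 7.5, 5.3, 3.7, 2.5, 1.8, 1.2, 0.8, 0.6, 0.4, 0.0 cfs.
ΣQ_DR = 42.40 cfs.
With Δt = 0.5 h = 1800 s, V = ΣQ_DR · Δt = 42.40 × 1800 = 76300 ft³.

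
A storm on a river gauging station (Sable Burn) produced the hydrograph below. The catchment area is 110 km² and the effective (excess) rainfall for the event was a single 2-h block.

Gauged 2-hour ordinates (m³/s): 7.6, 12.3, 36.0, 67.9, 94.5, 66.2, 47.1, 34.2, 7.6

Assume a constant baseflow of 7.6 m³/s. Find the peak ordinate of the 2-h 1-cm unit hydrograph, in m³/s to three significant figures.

U_p ≈ 43.5 m³/s

Direct runoff: 0.0, 4.7, 28.4, 60.3, 86.9, 58.6, 39.5, 26.6, 0.0 m³/s; ΣQ_DR = 305.0 m³/s, peak = 86.9 m³/s.
Runoff depth d = ΣQ_DR·Δt / A = 305.0 × 7200 / (110 km²) = 19.96 mm.
The 1-cm UH is the DRH scaled by (10 mm)/d, so U_p = 86.9 × 10/19.96 = 43.5 m³/s.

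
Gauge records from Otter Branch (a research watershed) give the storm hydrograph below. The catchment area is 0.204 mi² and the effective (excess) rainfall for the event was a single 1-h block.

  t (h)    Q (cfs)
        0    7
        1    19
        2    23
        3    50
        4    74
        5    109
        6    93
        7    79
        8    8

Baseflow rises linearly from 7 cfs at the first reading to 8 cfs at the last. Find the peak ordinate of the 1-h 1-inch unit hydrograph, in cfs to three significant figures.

U_p ≈ 33.8 cfs

Direct runoff: 0.00, 11.88, 15.75, 42.62, 66.50, 101.38, 85.25, 71.12, 0.00 cfs; ΣQ_DR = 394.5 cfs, peak = 101.38 cfs.
Runoff depth d = ΣQ_DR·Δt / A = 394.5 × 3600 / (0.204 mi²) = 2.997 in.
The 1-inch UH is the DRH scaled by (1 in)/d, so U_p = 101.38 × 1/2.997 = 33.8 cfs.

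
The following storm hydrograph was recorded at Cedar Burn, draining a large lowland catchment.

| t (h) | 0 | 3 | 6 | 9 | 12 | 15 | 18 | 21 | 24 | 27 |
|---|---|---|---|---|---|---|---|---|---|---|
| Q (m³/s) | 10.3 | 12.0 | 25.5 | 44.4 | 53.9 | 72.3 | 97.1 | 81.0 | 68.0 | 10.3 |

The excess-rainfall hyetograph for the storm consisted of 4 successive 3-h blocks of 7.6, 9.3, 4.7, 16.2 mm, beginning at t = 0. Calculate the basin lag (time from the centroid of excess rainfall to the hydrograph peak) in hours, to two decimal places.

Centroid of excess rainfall: t_c = Σ P_i·t̄_i / ΣP_i = 6.8413 h (block centres at 1.5, 4.5, 7.5, 10.5 h).
Hydrograph peak occurs at t = 18 h, so basin lag t_L = 18 − 6.8413 = 11.16 h.

t_L ≈ 11.16 h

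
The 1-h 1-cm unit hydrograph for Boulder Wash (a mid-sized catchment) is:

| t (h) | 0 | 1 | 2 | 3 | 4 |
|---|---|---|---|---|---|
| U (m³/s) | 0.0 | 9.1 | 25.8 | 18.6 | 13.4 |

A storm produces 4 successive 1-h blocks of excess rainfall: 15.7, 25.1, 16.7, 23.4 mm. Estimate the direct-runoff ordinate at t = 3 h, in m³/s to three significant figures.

By discrete convolution, Q_j = Σ (P_i / 10 mm) · U_{j−i}.
At t = 3 h (j=3): Q = (15.7/10)·18.6 + (25.1/10)·25.8 + (16.7/10)·9.1 + (23.4/10)·0.0 = 109 m³/s.

Q ≈ 109 m³/s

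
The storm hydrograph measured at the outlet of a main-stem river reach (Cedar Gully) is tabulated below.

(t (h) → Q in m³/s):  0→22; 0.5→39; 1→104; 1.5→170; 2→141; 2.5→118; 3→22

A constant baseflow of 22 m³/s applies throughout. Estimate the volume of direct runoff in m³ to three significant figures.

V ≈ 8.32 × 10^5 m³

Direct-runoff ordinates (Q − Q_b): 0.0, 17.0, 82.0, 148.0, 119.0, 96.0, 0.0 m³/s.
ΣQ_DR = 462.0 m³/s.
With Δt = 0.5 h = 1800 s, V = ΣQ_DR · Δt = 462.0 × 1800 = 8.32 × 10^5 m³.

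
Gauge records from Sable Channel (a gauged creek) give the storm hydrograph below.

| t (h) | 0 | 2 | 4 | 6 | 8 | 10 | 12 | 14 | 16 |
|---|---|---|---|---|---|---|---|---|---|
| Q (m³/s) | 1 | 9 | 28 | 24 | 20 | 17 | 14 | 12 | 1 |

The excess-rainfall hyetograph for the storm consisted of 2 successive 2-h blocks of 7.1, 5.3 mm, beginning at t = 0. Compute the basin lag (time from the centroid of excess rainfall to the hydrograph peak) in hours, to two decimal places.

t_L ≈ 2.15 h

Centroid of excess rainfall: t_c = Σ P_i·t̄_i / ΣP_i = 1.8548 h (block centres at 1, 3 h).
Hydrograph peak occurs at t = 4 h, so basin lag t_L = 4 − 1.8548 = 2.15 h.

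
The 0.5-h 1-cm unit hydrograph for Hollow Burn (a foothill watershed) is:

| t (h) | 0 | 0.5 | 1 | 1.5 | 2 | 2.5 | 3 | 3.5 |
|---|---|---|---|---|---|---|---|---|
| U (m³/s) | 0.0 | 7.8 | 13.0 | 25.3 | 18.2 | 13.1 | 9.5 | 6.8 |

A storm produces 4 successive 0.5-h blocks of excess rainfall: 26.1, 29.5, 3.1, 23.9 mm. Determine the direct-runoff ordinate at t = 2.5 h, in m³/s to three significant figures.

Q ≈ 127 m³/s

By discrete convolution, Q_j = Σ (P_i / 10 mm) · U_{j−i}.
At t = 2.5 h (j=5): Q = (26.1/10)·13.1 + (29.5/10)·18.2 + (3.1/10)·25.3 + (23.9/10)·13.0 = 127 m³/s.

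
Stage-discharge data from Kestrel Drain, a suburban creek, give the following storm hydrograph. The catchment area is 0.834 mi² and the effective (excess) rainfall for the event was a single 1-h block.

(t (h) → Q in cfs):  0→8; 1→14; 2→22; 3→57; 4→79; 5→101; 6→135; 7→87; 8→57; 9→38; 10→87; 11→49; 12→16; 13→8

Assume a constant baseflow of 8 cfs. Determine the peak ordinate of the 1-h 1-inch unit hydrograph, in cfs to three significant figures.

U_p ≈ 106 cfs

Direct runoff: 0.0, 6.0, 14.0, 49.0, 71.0, 93.0, 127.0, 79.0, 49.0, 30.0, 79.0, 41.0, 8.0, 0.0 cfs; ΣQ_DR = 646.0 cfs, peak = 127.0 cfs.
Runoff depth d = ΣQ_DR·Δt / A = 646.0 × 3600 / (0.834 mi²) = 1.200 in.
The 1-inch UH is the DRH scaled by (1 in)/d, so U_p = 127.0 × 1/1.200 = 106 cfs.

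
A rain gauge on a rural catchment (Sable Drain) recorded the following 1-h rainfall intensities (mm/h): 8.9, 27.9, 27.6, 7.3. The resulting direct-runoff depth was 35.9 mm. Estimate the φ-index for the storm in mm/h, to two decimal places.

φ ≈ 9.80 mm/h

Only the 2 blocks with intensity above φ contribute runoff: 27.9, 27.6 mm/h.
Σ(I−φ)·Δt = d  ⇒  (27.9+27.6 − 2φ)·1 = 35.9
φ = (55.50 − 35.9/1) / 2 = 9.80 mm/h.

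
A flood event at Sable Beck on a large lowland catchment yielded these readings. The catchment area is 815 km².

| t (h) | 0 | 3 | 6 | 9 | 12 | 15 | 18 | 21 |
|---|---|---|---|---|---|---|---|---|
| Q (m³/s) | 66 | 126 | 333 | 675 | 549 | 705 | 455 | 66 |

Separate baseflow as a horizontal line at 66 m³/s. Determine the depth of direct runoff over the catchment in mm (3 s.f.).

d ≈ 32.4 mm

Direct runoff: 0.0, 60.0, 267.0, 609.0, 483.0, 639.0, 389.0, 0.0 m³/s; ΣQ_DR = 2447 m³/s.
V = ΣQ_DR · Δt = 2447 × 10800 s = 2.643 × 10^7 m³.
Over A = 815 km², depth = V / A = 32.4 mm.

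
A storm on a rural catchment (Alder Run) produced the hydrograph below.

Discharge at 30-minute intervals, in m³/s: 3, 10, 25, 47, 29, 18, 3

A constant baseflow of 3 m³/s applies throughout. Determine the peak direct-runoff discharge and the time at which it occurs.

Q_p = 44.0 m³/s at t = 1.5 h

Subtracting baseflow gives direct-runoff ordinates: 0.0, 7.0, 22.0, 44.0, 26.0, 15.0, 0.0 m³/s.
The maximum is 44.0 m³/s, occurring at the reading for t = 1.5 h.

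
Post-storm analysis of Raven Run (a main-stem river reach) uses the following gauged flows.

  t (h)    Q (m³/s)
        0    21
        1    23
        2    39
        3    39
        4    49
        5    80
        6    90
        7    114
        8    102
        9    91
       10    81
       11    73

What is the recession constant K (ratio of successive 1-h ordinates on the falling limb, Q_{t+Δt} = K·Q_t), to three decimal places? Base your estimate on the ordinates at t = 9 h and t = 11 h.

Using the recession-limb readings at t = 9 h and t = 11 h: Q falls from 91 to 73 m³/s over 2 intervals.
K = (Q₂/Q₁)^(1/2) = (73/91)^(1/2) = 0.896.

K ≈ 0.896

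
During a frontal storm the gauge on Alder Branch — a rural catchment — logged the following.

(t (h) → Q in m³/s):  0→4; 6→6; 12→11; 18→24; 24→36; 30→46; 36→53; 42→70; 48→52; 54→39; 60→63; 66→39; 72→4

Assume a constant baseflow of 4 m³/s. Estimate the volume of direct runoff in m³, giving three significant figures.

V ≈ 8.53 × 10^6 m³

Direct-runoff ordinates (Q − Q_b): 0.0, 2.0, 7.0, 20.0, 32.0, 42.0, 49.0, 66.0, 48.0, 35.0, 59.0, 35.0, 0.0 m³/s.
ΣQ_DR = 395.0 m³/s.
With Δt = 6 h = 21600 s, V = ΣQ_DR · Δt = 395.0 × 21600 = 8.53 × 10^6 m³.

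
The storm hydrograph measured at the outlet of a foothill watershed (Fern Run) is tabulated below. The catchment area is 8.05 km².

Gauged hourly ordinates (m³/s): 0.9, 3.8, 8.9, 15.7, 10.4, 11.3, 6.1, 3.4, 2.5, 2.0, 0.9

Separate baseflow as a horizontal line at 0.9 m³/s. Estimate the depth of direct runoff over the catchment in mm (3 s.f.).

d ≈ 25.0 mm

Direct runoff: 0.0, 2.9, 8.0, 14.8, 9.5, 10.4, 5.2, 2.5, 1.6, 1.1, 0.0 m³/s; ΣQ_DR = 56.00 m³/s.
V = ΣQ_DR · Δt = 56.00 × 3600 s = 2.016 × 10^5 m³.
Over A = 8.05 km², depth = V / A = 25.0 mm.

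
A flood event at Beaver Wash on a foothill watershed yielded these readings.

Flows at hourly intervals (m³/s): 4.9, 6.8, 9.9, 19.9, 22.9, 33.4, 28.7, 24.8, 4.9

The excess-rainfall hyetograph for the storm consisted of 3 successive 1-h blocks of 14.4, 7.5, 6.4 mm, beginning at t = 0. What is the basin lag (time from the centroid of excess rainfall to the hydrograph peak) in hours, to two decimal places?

t_L ≈ 3.78 h

Centroid of excess rainfall: t_c = Σ P_i·t̄_i / ΣP_i = 1.2173 h (block centres at 0.5, 1.5, 2.5 h).
Hydrograph peak occurs at t = 5 h, so basin lag t_L = 5 − 1.2173 = 3.78 h.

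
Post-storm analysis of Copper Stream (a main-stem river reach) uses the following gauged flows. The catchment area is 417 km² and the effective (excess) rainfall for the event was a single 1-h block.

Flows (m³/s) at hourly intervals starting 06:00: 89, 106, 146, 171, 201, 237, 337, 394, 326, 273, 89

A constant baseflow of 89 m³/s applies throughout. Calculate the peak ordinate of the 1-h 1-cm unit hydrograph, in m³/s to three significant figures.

U_p ≈ 254 m³/s

Direct runoff: 0.0, 17.0, 57.0, 82.0, 112.0, 148.0, 248.0, 305.0, 237.0, 184.0, 0.0 m³/s; ΣQ_DR = 1390 m³/s, peak = 305.0 m³/s.
Runoff depth d = ΣQ_DR·Δt / A = 1390 × 3600 / (417 km²) = 12.00 mm.
The 1-cm UH is the DRH scaled by (10 mm)/d, so U_p = 305.0 × 10/12.00 = 254 m³/s.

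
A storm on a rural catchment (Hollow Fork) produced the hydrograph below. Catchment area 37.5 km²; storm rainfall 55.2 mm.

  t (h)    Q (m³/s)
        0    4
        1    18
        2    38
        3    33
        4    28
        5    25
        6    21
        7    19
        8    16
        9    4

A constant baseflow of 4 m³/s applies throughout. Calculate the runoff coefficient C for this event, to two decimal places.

ΣQ_DR = 166.0 m³/s; V = ΣQ_DR·Δt = 5.976 × 10^5 m³.
Runoff depth d = V / A = 15.94 mm.
C = d / P = 15.94 / 55.2 = 0.29.

C ≈ 0.29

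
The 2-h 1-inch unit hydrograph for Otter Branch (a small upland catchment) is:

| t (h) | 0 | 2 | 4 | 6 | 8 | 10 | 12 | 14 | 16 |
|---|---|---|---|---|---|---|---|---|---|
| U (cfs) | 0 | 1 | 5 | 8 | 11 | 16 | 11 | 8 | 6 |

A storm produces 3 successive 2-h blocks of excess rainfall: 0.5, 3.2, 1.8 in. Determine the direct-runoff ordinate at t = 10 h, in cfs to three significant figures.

By discrete convolution, Q_j = Σ (P_i / 1 in) · U_{j−i}.
At t = 10 h (j=5): Q = (0.5/1)·16 + (3.2/1)·11 + (1.8/1)·8 = 57.6 cfs.

Q ≈ 57.6 cfs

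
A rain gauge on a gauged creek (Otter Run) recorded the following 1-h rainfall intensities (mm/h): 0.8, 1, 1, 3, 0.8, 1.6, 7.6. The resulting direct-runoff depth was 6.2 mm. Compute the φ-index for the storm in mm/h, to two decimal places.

Only the 2 blocks with intensity above φ contribute runoff: 3, 7.6 mm/h.
Σ(I−φ)·Δt = d  ⇒  (3+7.6 − 2φ)·1 = 6.2
φ = (10.60 − 6.2/1) / 2 = 2.20 mm/h.

φ ≈ 2.20 mm/h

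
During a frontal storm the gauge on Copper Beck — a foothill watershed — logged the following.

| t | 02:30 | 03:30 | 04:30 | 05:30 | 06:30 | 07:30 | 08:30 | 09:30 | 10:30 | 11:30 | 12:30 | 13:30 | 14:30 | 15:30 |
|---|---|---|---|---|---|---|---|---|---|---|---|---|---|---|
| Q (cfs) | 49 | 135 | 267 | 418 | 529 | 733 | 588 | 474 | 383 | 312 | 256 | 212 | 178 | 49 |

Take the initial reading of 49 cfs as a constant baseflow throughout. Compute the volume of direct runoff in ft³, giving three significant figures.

V ≈ 1.40 × 10^7 ft³

Direct-runoff ordinates (Q − Q_b): 0.0, 86.0, 218.0, 369.0, 480.0, 684.0, 539.0, 425.0, 334.0, 263.0, 207.0, 163.0, 129.0, 0.0 cfs.
ΣQ_DR = 3897 cfs.
With Δt = 1 h = 3600 s, V = ΣQ_DR · Δt = 3897 × 3600 = 1.40 × 10^7 ft³.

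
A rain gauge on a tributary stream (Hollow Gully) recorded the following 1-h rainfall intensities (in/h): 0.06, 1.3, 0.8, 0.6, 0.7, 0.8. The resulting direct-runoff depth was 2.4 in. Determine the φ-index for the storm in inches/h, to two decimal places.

φ ≈ 0.36 in/h

Only the 5 blocks with intensity above φ contribute runoff: 1.3, 0.8, 0.6, 0.7, 0.8 in/h.
Σ(I−φ)·Δt = d  ⇒  (1.3+0.8+0.6+0.7+0.8 − 5φ)·1 = 2.4
φ = (4.200 − 2.4/1) / 5 = 0.36 in/h.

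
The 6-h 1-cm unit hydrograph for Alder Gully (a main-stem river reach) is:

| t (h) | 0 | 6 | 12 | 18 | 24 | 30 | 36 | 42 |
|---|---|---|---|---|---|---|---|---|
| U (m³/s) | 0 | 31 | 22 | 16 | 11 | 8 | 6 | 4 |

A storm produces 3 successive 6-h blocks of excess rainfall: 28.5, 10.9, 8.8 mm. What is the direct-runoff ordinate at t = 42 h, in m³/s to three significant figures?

Q ≈ 25.0 m³/s

By discrete convolution, Q_j = Σ (P_i / 10 mm) · U_{j−i}.
At t = 42 h (j=7): Q = (28.5/10)·4 + (10.9/10)·6 + (8.8/10)·8 = 25.0 m³/s.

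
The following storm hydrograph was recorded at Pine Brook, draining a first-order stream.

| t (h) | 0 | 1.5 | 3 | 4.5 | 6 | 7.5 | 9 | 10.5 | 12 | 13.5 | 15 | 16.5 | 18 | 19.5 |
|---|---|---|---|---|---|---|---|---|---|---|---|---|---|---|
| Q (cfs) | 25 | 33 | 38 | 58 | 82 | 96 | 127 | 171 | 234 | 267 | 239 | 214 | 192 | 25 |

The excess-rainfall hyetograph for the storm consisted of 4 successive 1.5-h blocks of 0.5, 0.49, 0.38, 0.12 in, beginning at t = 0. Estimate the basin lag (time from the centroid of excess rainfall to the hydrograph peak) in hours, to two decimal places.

t_L ≈ 11.13 h

Centroid of excess rainfall: t_c = Σ P_i·t̄_i / ΣP_i = 2.3708 h (block centres at 0.75, 2.25, 3.75, 5.25 h).
Hydrograph peak occurs at t = 13.5 h, so basin lag t_L = 13.5 − 2.3708 = 11.13 h.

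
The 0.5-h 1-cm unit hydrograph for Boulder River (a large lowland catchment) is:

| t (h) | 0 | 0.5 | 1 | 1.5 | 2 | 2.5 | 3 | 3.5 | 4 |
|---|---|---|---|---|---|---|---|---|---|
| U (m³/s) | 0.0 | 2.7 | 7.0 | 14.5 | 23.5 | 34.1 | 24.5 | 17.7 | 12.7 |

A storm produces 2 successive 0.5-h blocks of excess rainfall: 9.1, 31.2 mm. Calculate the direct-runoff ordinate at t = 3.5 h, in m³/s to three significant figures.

By discrete convolution, Q_j = Σ (P_i / 10 mm) · U_{j−i}.
At t = 3.5 h (j=7): Q = (9.1/10)·17.7 + (31.2/10)·24.5 = 92.5 m³/s.

Q ≈ 92.5 m³/s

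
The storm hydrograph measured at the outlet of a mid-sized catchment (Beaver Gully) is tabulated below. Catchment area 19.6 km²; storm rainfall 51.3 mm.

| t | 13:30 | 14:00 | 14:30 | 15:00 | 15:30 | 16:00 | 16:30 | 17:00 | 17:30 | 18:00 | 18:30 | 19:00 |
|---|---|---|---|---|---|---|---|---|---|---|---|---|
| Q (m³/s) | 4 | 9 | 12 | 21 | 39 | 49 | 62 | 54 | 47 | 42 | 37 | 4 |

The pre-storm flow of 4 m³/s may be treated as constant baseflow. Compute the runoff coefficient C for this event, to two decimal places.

ΣQ_DR = 332.0 m³/s; V = ΣQ_DR·Δt = 5.976 × 10^5 m³.
Runoff depth d = V / A = 30.49 mm.
C = d / P = 30.49 / 51.3 = 0.59.

C ≈ 0.59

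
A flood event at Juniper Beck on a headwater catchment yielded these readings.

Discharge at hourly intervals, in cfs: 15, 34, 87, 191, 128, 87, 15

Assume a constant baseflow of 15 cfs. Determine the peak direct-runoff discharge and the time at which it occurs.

Subtracting baseflow gives direct-runoff ordinates: 0.0, 19.0, 72.0, 176.0, 113.0, 72.0, 0.0 cfs.
The maximum is 176.0 cfs, occurring at the reading for t = 3 h.

Q_p = 176.0 cfs at t = 3 h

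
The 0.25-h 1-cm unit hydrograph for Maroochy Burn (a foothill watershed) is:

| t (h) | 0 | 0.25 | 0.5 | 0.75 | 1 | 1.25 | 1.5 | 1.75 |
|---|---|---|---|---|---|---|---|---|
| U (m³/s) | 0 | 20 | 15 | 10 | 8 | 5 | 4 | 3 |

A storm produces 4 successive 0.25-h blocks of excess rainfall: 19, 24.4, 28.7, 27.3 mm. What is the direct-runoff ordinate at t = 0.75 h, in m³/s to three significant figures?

Q ≈ 113 m³/s

By discrete convolution, Q_j = Σ (P_i / 10 mm) · U_{j−i}.
At t = 0.75 h (j=3): Q = (19/10)·10 + (24.4/10)·15 + (28.7/10)·20 + (27.3/10)·0 = 113 m³/s.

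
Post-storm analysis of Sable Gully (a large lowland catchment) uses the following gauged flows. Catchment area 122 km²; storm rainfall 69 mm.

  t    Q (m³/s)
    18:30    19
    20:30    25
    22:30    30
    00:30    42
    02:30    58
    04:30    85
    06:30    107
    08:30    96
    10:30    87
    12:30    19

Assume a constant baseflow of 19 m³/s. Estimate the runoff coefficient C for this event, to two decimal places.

C ≈ 0.32

ΣQ_DR = 378.0 m³/s; V = ΣQ_DR·Δt = 2.722 × 10^6 m³.
Runoff depth d = V / A = 22.31 mm.
C = d / P = 22.31 / 69 = 0.32.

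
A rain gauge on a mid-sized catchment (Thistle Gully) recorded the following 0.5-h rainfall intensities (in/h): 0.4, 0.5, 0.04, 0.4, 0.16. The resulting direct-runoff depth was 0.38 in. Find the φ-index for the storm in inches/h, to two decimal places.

φ ≈ 0.18 in/h

Only the 3 blocks with intensity above φ contribute runoff: 0.4, 0.5, 0.4 in/h.
Σ(I−φ)·Δt = d  ⇒  (0.4+0.5+0.4 − 3φ)·0.5 = 0.38
φ = (1.300 − 0.38/0.5) / 3 = 0.18 in/h.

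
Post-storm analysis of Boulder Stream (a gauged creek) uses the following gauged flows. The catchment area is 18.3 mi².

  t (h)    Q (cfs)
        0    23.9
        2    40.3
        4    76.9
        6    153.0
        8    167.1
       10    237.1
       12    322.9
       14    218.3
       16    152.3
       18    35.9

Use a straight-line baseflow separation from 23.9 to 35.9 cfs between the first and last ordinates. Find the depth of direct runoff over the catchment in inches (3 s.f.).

Direct runoff: 0.00, 15.07, 50.33, 125.10, 137.87, 206.53, 291.00, 185.07, 117.73, 0.00 cfs; ΣQ_DR = 1129 cfs.
V = ΣQ_DR · Δt = 1129 × 7200 s = 8.127 × 10^6 ft³.
Over A = 18.3 mi², depth = V / A = 0.191 in.

d ≈ 0.191 in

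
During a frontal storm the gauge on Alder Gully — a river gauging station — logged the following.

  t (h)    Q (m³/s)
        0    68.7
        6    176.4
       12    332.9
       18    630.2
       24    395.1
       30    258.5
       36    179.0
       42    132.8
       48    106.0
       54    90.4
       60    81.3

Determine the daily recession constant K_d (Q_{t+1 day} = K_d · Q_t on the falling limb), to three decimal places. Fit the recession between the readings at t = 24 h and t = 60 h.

Between t = 24 h and t = 60 h the flow falls from 395.1 to 81.3 m³/s over 6×6 h = 36 h.
Per-interval ratio K = (81.3/395.1)^(1/6) = 0.7684; K_d = K^(24/6) = 0.349.

K_d ≈ 0.349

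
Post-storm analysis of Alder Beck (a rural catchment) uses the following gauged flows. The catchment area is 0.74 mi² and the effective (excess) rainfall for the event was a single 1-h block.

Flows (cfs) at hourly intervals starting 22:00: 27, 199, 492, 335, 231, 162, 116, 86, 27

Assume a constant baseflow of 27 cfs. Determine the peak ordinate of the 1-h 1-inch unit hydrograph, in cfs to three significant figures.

U_p ≈ 155 cfs

Direct runoff: 0.0, 172.0, 465.0, 308.0, 204.0, 135.0, 89.0, 59.0, 0.0 cfs; ΣQ_DR = 1432 cfs, peak = 465.0 cfs.
Runoff depth d = ΣQ_DR·Δt / A = 1432 × 3600 / (0.74 mi²) = 2.999 in.
The 1-inch UH is the DRH scaled by (1 in)/d, so U_p = 465.0 × 1/2.999 = 155 cfs.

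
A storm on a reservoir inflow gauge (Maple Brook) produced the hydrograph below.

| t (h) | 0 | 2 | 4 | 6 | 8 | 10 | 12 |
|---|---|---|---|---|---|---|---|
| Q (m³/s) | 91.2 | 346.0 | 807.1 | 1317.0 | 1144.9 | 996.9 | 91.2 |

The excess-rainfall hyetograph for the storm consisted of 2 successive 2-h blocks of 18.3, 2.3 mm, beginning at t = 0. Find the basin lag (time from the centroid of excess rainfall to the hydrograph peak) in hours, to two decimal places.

Centroid of excess rainfall: t_c = Σ P_i·t̄_i / ΣP_i = 1.2233 h (block centres at 1, 3 h).
Hydrograph peak occurs at t = 6 h, so basin lag t_L = 6 − 1.2233 = 4.78 h.

t_L ≈ 4.78 h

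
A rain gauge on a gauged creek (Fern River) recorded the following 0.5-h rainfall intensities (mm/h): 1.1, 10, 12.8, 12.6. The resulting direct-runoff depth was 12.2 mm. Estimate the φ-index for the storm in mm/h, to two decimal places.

Only the 3 blocks with intensity above φ contribute runoff: 10, 12.8, 12.6 mm/h.
Σ(I−φ)·Δt = d  ⇒  (10+12.8+12.6 − 3φ)·0.5 = 12.2
φ = (35.40 − 12.2/0.5) / 3 = 3.67 mm/h.

φ ≈ 3.67 mm/h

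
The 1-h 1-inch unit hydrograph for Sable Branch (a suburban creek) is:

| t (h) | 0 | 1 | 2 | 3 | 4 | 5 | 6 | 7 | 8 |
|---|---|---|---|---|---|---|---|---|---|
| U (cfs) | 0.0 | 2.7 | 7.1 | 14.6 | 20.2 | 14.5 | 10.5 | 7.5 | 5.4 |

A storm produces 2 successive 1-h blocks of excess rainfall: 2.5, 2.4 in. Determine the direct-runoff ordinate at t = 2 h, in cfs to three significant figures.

Q ≈ 24.2 cfs

By discrete convolution, Q_j = Σ (P_i / 1 in) · U_{j−i}.
At t = 2 h (j=2): Q = (2.5/1)·7.1 + (2.4/1)·2.7 = 24.2 cfs.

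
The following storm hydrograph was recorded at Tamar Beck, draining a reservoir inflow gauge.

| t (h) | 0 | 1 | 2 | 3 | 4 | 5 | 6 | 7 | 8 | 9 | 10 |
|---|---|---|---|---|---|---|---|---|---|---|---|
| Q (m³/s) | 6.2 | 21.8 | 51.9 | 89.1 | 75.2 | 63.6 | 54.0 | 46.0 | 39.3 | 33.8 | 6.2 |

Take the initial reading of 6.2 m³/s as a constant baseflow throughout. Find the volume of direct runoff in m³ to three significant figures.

Direct-runoff ordinates (Q − Q_b): 0.0, 15.6, 45.7, 82.9, 69.0, 57.4, 47.8, 39.8, 33.1, 27.6, 0.0 m³/s.
ΣQ_DR = 418.9 m³/s.
With Δt = 1 h = 3600 s, V = ΣQ_DR · Δt = 418.9 × 3600 = 1.51 × 10^6 m³.

V ≈ 1.51 × 10^6 m³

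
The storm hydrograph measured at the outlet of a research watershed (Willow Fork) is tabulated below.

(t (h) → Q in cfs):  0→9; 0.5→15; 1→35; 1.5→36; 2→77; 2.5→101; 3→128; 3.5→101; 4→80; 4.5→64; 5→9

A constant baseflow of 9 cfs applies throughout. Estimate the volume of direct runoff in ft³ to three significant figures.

Direct-runoff ordinates (Q − Q_b): 0.0, 6.0, 26.0, 27.0, 68.0, 92.0, 119.0, 92.0, 71.0, 55.0, 0.0 cfs.
ΣQ_DR = 556.0 cfs.
With Δt = 0.5 h = 1800 s, V = ΣQ_DR · Δt = 556.0 × 1800 = 1.00 × 10^6 ft³.

V ≈ 1.00 × 10^6 ft³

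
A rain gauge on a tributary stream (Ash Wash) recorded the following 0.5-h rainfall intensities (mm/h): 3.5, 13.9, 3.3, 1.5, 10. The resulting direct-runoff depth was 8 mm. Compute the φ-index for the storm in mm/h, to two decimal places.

Only the 2 blocks with intensity above φ contribute runoff: 13.9, 10 mm/h.
Σ(I−φ)·Δt = d  ⇒  (13.9+10 − 2φ)·0.5 = 8
φ = (23.90 − 8/0.5) / 2 = 3.95 mm/h.

φ ≈ 3.95 mm/h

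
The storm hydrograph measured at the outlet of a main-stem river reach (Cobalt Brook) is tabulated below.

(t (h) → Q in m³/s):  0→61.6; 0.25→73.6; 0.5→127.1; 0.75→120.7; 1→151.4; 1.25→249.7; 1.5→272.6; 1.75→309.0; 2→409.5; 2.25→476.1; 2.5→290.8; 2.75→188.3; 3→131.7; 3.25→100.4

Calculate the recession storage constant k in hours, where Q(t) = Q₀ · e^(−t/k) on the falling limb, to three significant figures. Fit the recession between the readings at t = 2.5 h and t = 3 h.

k ≈ 0.631 h

On the falling limb, Q drops from 290.8 to 131.7 m³/s between t = 2.5 h and t = 3 h (Δt = 0.5 h).
k = −Δt / ln(Q₂/Q₁) = −0.5 / ln(131.7/290.8) = 0.631 h.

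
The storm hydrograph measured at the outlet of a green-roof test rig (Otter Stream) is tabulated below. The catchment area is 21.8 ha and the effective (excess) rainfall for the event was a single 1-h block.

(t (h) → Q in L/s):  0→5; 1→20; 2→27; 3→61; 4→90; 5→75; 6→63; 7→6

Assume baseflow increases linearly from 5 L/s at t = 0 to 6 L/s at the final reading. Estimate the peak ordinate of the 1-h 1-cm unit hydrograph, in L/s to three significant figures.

U_p ≈ 169 L/s

Direct runoff: 0.00, 14.86, 21.71, 55.57, 84.43, 69.29, 57.14, 0.00 L/s; ΣQ_DR = 303.0 L/s, peak = 84.43 L/s.
Runoff depth d = ΣQ_DR·Δt / A = 303.0 × 3600 / (21.8 ha) = 5.004 mm.
The 1-cm UH is the DRH scaled by (10 mm)/d, so U_p = 84.43 × 10/5.004 = 169 L/s.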